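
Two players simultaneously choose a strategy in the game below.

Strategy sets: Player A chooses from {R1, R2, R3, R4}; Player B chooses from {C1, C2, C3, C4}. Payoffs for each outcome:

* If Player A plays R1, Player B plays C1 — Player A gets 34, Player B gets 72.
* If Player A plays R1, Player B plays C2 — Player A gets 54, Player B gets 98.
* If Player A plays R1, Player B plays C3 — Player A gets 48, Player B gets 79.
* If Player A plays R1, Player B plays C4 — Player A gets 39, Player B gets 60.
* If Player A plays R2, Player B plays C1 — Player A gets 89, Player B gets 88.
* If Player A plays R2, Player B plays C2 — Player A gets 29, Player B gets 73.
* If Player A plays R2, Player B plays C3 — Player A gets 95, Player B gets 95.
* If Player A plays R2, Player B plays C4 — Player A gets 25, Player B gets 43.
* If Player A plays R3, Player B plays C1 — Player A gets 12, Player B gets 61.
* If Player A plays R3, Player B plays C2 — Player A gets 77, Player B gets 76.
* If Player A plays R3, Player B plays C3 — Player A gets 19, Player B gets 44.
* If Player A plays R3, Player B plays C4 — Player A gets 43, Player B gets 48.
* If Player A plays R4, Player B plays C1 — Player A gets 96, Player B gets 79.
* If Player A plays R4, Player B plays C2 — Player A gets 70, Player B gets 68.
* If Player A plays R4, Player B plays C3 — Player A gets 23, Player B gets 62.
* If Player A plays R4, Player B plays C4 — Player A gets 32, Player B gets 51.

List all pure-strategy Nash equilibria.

Player A against C1: payoffs 34, 89, 12, 96 → best response R4.
Player A against C2: payoffs 54, 29, 77, 70 → best response R3.
Player A against C3: payoffs 48, 95, 19, 23 → best response R2.
Player A against C4: payoffs 39, 25, 43, 32 → best response R3.
Player B against R1: payoffs 72, 98, 79, 60 → best response C2.
Player B against R2: payoffs 88, 73, 95, 43 → best response C3.
Player B against R3: payoffs 61, 76, 44, 48 → best response C2.
Player B against R4: payoffs 79, 68, 62, 51 → best response C1.
Mutual best responses: (R2, C3); (R3, C2); (R4, C1).

Pure-strategy Nash equilibria: (R2, C3); (R3, C2); (R4, C1)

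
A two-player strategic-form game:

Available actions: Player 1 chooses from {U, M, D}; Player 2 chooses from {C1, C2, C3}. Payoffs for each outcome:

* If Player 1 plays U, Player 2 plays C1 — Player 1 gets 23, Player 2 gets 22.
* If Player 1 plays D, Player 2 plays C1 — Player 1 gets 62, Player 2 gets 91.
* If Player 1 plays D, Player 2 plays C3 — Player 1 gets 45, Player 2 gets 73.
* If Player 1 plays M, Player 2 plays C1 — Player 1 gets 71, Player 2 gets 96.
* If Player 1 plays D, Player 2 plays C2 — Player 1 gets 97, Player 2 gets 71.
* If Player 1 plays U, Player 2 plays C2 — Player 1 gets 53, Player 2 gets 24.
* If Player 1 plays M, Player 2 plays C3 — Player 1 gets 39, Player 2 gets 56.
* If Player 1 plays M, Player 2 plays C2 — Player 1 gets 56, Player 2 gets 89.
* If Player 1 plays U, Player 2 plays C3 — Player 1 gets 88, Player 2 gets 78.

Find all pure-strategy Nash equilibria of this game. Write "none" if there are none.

(U, C3) and (M, C1)

Player 1 against C1: payoffs 23, 71, 62 → best response M.
Player 1 against C2: payoffs 53, 56, 97 → best response D.
Player 1 against C3: payoffs 88, 39, 45 → best response U.
Player 2 against U: payoffs 22, 24, 78 → best response C3.
Player 2 against M: payoffs 96, 89, 56 → best response C1.
Player 2 against D: payoffs 91, 71, 73 → best response C1.
Mutual best responses: (U, C3); (M, C1).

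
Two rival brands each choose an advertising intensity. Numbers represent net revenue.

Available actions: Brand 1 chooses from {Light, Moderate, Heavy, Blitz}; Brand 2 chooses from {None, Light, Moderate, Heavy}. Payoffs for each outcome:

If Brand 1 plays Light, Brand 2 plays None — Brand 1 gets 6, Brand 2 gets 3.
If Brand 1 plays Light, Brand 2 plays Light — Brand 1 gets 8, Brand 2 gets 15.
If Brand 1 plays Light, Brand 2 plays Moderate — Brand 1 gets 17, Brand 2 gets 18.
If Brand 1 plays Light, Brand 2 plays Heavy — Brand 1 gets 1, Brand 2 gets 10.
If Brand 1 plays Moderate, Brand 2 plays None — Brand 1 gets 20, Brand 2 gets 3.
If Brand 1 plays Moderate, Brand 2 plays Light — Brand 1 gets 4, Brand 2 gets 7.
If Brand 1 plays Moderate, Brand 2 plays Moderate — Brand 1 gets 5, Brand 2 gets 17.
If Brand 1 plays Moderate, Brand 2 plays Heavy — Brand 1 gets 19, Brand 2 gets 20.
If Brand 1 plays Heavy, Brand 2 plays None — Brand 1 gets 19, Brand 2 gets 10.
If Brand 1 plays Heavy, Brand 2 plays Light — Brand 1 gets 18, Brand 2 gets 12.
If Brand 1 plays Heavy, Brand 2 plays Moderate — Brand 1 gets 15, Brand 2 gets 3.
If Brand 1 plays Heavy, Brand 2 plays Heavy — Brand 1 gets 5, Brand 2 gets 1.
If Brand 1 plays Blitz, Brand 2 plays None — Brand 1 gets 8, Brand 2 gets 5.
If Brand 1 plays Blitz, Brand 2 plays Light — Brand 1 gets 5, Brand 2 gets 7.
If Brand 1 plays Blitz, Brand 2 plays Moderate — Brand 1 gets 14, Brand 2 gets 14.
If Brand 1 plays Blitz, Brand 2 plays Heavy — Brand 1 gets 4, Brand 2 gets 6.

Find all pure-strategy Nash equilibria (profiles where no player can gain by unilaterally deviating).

The pure Nash equilibria are (Light, Moderate) and (Moderate, Heavy) and (Heavy, Light).

Brand 1 against None: payoffs 6, 20, 19, 8 → best response Moderate.
Brand 1 against Light: payoffs 8, 4, 18, 5 → best response Heavy.
Brand 1 against Moderate: payoffs 17, 5, 15, 14 → best response Light.
Brand 1 against Heavy: payoffs 1, 19, 5, 4 → best response Moderate.
Brand 2 against Light: payoffs 3, 15, 18, 10 → best response Moderate.
Brand 2 against Moderate: payoffs 3, 7, 17, 20 → best response Heavy.
Brand 2 against Heavy: payoffs 10, 12, 3, 1 → best response Light.
Brand 2 against Blitz: payoffs 5, 7, 14, 6 → best response Moderate.
Mutual best responses: (Light, Moderate); (Moderate, Heavy); (Heavy, Light).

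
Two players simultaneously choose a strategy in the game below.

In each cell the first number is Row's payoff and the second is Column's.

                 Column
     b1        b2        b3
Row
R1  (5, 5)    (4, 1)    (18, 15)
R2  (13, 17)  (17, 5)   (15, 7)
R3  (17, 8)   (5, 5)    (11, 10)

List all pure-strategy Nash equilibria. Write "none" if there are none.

Pure NE: (R1, b3)

Row against b1: payoffs 5, 13, 17 → best response R3.
Row against b2: payoffs 4, 17, 5 → best response R2.
Row against b3: payoffs 18, 15, 11 → best response R1.
Column against R1: payoffs 5, 1, 15 → best response b3.
Column against R2: payoffs 17, 5, 7 → best response b1.
Column against R3: payoffs 8, 5, 10 → best response b3.
Mutual best responses: (R1, b3).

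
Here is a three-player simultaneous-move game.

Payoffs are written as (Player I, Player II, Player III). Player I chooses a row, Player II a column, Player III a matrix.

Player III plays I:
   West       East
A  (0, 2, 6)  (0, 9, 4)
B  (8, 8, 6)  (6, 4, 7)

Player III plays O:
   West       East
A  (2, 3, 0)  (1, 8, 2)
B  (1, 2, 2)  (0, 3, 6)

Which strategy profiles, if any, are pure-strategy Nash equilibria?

The unique pure-strategy Nash equilibrium is (B, West, I).

For each player, find the best response to each opponent profile; mutual best responses are the pure NE.
Player I against (West, I): payoffs 0, 8 → best response B.
Player I against (West, O): payoffs 2, 1 → best response A.
Player I against (East, I): payoffs 0, 6 → best response B.
Player I against (East, O): payoffs 1, 0 → best response A.
Player II against (A, I): payoffs 2, 9 → best response East.
Player II against (A, O): payoffs 3, 8 → best response East.
Player II against (B, I): payoffs 8, 4 → best response West.
Player II against (B, O): payoffs 2, 3 → best response East.
Player III against (A, West): payoffs 6, 0 → best response I.
Player III against (A, East): payoffs 4, 2 → best response I.
Player III against (B, West): payoffs 6, 2 → best response I.
Player III against (B, East): payoffs 7, 6 → best response I.
Mutual best responses: (B, West, I).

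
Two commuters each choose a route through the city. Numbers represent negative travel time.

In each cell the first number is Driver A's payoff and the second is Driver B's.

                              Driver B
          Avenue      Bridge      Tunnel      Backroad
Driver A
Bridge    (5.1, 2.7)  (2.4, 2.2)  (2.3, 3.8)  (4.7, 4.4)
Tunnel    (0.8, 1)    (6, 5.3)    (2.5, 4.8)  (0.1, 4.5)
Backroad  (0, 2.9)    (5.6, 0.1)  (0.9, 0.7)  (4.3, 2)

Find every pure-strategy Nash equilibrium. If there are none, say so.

Pure-strategy Nash equilibria: (Bridge, Backroad) and (Tunnel, Bridge)

(Bridge, Avenue): Driver B can switch to Tunnel (2.7 → 3.8). Not NE.
(Bridge, Bridge): Driver A can switch to Tunnel (2.4 → 6). Not NE.
(Bridge, Tunnel): Driver A can switch to Tunnel (2.3 → 2.5). Not NE.
(Bridge, Backroad): Driver A gets 4.7, best alternative 4.3; Driver B gets 4.4, best alternative 3.8. No profitable deviation — NE.
(Tunnel, Avenue): Driver A can switch to Bridge (0.8 → 5.1). Not NE.
(Tunnel, Bridge): Driver A gets 6, best alternative 5.6; Driver B gets 5.3, best alternative 4.8. No profitable deviation — NE.
(Tunnel, Tunnel): Driver B can switch to Bridge (4.8 → 5.3). Not NE.
(Tunnel, Backroad): Driver A can switch to Bridge (0.1 → 4.7). Not NE.
(Backroad, Avenue): Driver A can switch to Bridge (0 → 5.1). Not NE.
(Backroad, Bridge): Driver A can switch to Tunnel (5.6 → 6). Not NE.
(The remaining 2 profiles each have a profitable deviation by the same check.)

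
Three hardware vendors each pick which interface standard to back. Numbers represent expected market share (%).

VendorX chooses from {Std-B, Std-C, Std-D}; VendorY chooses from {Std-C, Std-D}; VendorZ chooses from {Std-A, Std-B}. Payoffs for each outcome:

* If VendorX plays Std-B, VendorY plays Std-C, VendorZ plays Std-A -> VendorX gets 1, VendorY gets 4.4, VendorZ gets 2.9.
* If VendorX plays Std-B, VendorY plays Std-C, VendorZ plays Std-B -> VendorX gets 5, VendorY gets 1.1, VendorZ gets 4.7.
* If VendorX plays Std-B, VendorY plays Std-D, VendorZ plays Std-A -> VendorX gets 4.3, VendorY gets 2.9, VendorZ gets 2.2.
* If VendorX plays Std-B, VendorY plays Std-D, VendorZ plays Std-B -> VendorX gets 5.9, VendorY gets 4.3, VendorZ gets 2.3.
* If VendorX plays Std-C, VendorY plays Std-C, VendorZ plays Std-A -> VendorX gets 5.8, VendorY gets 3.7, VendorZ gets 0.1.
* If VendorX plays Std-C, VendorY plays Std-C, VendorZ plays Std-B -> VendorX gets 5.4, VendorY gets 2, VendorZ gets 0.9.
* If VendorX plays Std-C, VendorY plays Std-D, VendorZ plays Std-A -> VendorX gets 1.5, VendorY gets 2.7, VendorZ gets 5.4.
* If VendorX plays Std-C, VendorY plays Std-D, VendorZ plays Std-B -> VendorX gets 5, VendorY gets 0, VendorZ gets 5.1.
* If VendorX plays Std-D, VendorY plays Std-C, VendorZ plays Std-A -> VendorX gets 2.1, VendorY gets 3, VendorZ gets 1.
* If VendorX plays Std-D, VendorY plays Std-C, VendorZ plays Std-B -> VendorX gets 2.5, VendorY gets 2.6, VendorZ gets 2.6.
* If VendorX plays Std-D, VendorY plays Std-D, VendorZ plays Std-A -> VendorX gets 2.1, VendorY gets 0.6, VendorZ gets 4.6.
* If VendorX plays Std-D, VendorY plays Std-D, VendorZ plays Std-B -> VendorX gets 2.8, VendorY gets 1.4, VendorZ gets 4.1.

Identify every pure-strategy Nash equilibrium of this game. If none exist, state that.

Pure-strategy Nash equilibria: (Std-B, Std-D, Std-B) and (Std-C, Std-C, Std-B)

For each player, find the best response to each opponent profile; mutual best responses are the pure NE.
VendorX against (Std-C, Std-A): payoffs 1, 5.8, 2.1 → best response Std-C.
VendorX against (Std-C, Std-B): payoffs 5, 5.4, 2.5 → best response Std-C.
VendorX against (Std-D, Std-A): payoffs 4.3, 1.5, 2.1 → best response Std-B.
VendorX against (Std-D, Std-B): payoffs 5.9, 5, 2.8 → best response Std-B.
VendorY against (Std-B, Std-A): payoffs 4.4, 2.9 → best response Std-C.
VendorY against (Std-B, Std-B): payoffs 1.1, 4.3 → best response Std-D.
VendorY against (Std-C, Std-A): payoffs 3.7, 2.7 → best response Std-C.
VendorY against (Std-C, Std-B): payoffs 2, 0 → best response Std-C.
VendorY against (Std-D, Std-A): payoffs 3, 0.6 → best response Std-C.
VendorY against (Std-D, Std-B): payoffs 2.6, 1.4 → best response Std-C.
VendorZ against (Std-B, Std-C): payoffs 2.9, 4.7 → best response Std-B.
VendorZ against (Std-B, Std-D): payoffs 2.2, 2.3 → best response Std-B.
VendorZ against (Std-C, Std-C): payoffs 0.1, 0.9 → best response Std-B.
VendorZ against (Std-C, Std-D): payoffs 5.4, 5.1 → best response Std-A.
VendorZ against (Std-D, Std-C): payoffs 1, 2.6 → best response Std-B.
VendorZ against (Std-D, Std-D): payoffs 4.6, 4.1 → best response Std-A.
Mutual best responses: (Std-B, Std-D, Std-B); (Std-C, Std-C, Std-B).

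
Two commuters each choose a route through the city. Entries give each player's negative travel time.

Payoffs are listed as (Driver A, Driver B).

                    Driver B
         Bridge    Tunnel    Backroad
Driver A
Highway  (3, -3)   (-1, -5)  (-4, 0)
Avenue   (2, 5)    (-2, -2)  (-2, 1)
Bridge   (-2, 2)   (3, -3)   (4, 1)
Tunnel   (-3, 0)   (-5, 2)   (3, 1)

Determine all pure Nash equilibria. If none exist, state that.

Driver A against Bridge: payoffs 3, 2, -2, -3 → best response Highway.
Driver A against Tunnel: payoffs -1, -2, 3, -5 → best response Bridge.
Driver A against Backroad: payoffs -4, -2, 4, 3 → best response Bridge.
Driver B against Highway: payoffs -3, -5, 0 → best response Backroad.
Driver B against Avenue: payoffs 5, -2, 1 → best response Bridge.
Driver B against Bridge: payoffs 2, -3, 1 → best response Bridge.
Driver B against Tunnel: payoffs 0, 2, 1 → best response Tunnel.
No profile is a mutual best response for all players.

There is no pure-strategy Nash equilibrium.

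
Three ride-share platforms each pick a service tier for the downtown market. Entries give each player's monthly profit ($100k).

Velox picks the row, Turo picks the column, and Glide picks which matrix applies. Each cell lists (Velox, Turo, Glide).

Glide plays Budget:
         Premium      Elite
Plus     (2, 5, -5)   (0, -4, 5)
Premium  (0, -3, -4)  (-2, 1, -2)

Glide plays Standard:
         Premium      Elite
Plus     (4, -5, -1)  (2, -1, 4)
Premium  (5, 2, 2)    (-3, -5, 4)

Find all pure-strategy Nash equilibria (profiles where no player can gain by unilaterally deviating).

Pure NE: (Premium, Premium, Standard)

Velox against (Premium, Budget): payoffs 2, 0 → best response Plus.
Velox against (Premium, Standard): payoffs 4, 5 → best response Premium.
Velox against (Elite, Budget): payoffs 0, -2 → best response Plus.
Velox against (Elite, Standard): payoffs 2, -3 → best response Plus.
Turo against (Plus, Budget): payoffs 5, -4 → best response Premium.
Turo against (Plus, Standard): payoffs -5, -1 → best response Elite.
Turo against (Premium, Budget): payoffs -3, 1 → best response Elite.
Turo against (Premium, Standard): payoffs 2, -5 → best response Premium.
Glide against (Plus, Premium): payoffs -5, -1 → best response Standard.
Glide against (Plus, Elite): payoffs 5, 4 → best response Budget.
Glide against (Premium, Premium): payoffs -4, 2 → best response Standard.
Glide against (Premium, Elite): payoffs -2, 4 → best response Standard.
Mutual best responses: (Premium, Premium, Standard).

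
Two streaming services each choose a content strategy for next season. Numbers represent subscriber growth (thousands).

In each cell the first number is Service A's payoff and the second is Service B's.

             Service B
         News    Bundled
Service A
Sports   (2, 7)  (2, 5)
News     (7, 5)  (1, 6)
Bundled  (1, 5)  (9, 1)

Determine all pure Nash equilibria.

There is no pure-strategy Nash equilibrium.

For each player, find the best response to each opponent profile; mutual best responses are the pure NE.
Service A against News: payoffs 2, 7, 1 → best response News.
Service A against Bundled: payoffs 2, 1, 9 → best response Bundled.
Service B against Sports: payoffs 7, 5 → best response News.
Service B against News: payoffs 5, 6 → best response Bundled.
Service B against Bundled: payoffs 5, 1 → best response News.
No profile is a mutual best response for all players.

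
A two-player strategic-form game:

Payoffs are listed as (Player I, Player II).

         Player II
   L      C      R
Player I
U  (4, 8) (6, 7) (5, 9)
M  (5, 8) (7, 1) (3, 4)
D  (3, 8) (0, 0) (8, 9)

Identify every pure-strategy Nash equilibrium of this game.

Player I against L: payoffs 4, 5, 3 → best response M.
Player I against C: payoffs 6, 7, 0 → best response M.
Player I against R: payoffs 5, 3, 8 → best response D.
Player II against U: payoffs 8, 7, 9 → best response R.
Player II against M: payoffs 8, 1, 4 → best response L.
Player II against D: payoffs 8, 0, 9 → best response R.
Mutual best responses: (M, L); (D, R).

Pure-strategy Nash equilibria: (M, L) and (D, R)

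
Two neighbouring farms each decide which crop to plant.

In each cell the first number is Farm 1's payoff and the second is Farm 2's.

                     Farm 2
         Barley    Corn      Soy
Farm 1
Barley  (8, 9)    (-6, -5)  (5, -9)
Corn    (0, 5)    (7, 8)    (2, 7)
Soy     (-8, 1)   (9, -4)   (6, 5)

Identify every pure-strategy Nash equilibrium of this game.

(Barley, Barley): Farm 1 gets 8, best alternative 0; Farm 2 gets 9, best alternative -5. No profitable deviation — NE.
(Barley, Corn): Farm 1 can switch to Corn (-6 → 7). Not NE.
(Barley, Soy): Farm 1 can switch to Soy (5 → 6). Not NE.
(Corn, Barley): Farm 1 can switch to Barley (0 → 8). Not NE.
(Corn, Corn): Farm 1 can switch to Soy (7 → 9). Not NE.
(Corn, Soy): Farm 1 can switch to Barley (2 → 5). Not NE.
(Soy, Barley): Farm 1 can switch to Barley (-8 → 8). Not NE.
(Soy, Corn): Farm 2 can switch to Barley (-4 → 1). Not NE.
(Soy, Soy): Farm 1 gets 6, best alternative 5; Farm 2 gets 5, best alternative 1. No profitable deviation — NE.

(Barley, Barley); (Soy, Soy)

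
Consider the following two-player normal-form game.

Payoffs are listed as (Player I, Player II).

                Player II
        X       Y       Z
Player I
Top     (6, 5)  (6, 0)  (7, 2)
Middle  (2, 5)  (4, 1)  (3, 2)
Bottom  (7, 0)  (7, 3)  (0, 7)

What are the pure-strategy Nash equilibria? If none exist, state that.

(Top, X): Player I can switch to Bottom (6 → 7). Not NE.
(Top, Y): Player I can switch to Bottom (6 → 7). Not NE.
(Top, Z): Player II can switch to X (2 → 5). Not NE.
(Middle, X): Player I can switch to Top (2 → 6). Not NE.
(Middle, Y): Player I can switch to Top (4 → 6). Not NE.
(Middle, Z): Player I can switch to Top (3 → 7). Not NE.
(Bottom, X): Player II can switch to Y (0 → 3). Not NE.
(Bottom, Y): Player II can switch to Z (3 → 7). Not NE.
(Bottom, Z): Player I can switch to Top (0 → 7). Not NE.

No pure-strategy Nash equilibrium.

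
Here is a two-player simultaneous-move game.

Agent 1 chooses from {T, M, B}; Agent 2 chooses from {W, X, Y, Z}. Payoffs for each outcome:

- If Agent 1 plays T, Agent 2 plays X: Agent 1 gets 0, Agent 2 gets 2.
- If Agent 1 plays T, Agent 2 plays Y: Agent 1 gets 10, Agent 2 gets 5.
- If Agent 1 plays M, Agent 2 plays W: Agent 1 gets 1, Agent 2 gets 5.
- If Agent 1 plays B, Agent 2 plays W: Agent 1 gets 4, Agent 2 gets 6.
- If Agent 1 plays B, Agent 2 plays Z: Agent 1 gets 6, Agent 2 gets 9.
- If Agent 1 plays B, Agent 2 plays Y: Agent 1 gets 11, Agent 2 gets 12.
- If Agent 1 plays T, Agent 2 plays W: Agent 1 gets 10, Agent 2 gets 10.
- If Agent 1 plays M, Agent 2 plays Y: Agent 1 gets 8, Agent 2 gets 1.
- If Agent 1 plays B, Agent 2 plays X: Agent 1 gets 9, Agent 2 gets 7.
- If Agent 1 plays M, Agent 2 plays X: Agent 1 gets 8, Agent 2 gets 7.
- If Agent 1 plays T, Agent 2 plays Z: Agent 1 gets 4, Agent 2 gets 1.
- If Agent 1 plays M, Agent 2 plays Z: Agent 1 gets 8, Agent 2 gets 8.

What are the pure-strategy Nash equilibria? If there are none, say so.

(T, W): Agent 1 gets 10, best alternative 4; Agent 2 gets 10, best alternative 5. No profitable deviation — NE.
(T, X): Agent 1 can switch to M (0 → 8). Not NE.
(T, Y): Agent 1 can switch to B (10 → 11). Not NE.
(T, Z): Agent 1 can switch to M (4 → 8). Not NE.
(M, W): Agent 1 can switch to T (1 → 10). Not NE.
(M, X): Agent 1 can switch to B (8 → 9). Not NE.
(M, Y): Agent 1 can switch to T (8 → 10). Not NE.
(M, Z): Agent 1 gets 8, best alternative 6; Agent 2 gets 8, best alternative 7. No profitable deviation — NE.
(B, Y): Agent 1 gets 11, best alternative 10; Agent 2 gets 12, best alternative 9. No profitable deviation — NE.
(The remaining 3 profiles each have a profitable deviation by the same check.)

(T, W); (M, Z); (B, Y)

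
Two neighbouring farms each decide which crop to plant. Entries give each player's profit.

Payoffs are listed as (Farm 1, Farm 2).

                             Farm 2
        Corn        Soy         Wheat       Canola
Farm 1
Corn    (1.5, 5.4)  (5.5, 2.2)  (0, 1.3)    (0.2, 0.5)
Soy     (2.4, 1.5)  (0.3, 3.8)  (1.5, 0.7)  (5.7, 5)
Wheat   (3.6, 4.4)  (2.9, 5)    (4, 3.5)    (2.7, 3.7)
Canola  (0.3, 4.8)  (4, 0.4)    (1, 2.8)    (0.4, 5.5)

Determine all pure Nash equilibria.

Check each profile: it is a Nash equilibrium iff no player can strictly gain by switching unilaterally.
(Corn, Corn): Farm 1 can switch to Soy (1.5 → 2.4). Not NE.
(Corn, Soy): Farm 2 can switch to Corn (2.2 → 5.4). Not NE.
(Corn, Wheat): Farm 1 can switch to Soy (0 → 1.5). Not NE.
(Corn, Canola): Farm 1 can switch to Soy (0.2 → 5.7). Not NE.
(Soy, Corn): Farm 1 can switch to Wheat (2.4 → 3.6). Not NE.
(Soy, Soy): Farm 1 can switch to Corn (0.3 → 5.5). Not NE.
(Soy, Wheat): Farm 1 can switch to Wheat (1.5 → 4). Not NE.
(Soy, Canola): Farm 1 gets 5.7, best alternative 2.7; Farm 2 gets 5, best alternative 3.8. No profitable deviation — NE.
(Wheat, Corn): Farm 2 can switch to Soy (4.4 → 5). Not NE.
(Wheat, Soy): Farm 1 can switch to Corn (2.9 → 5.5). Not NE.
(Wheat, Wheat): Farm 2 can switch to Corn (3.5 → 4.4). Not NE.
(The remaining 5 profiles each have a profitable deviation by the same check.)

Pure NE: (Soy, Canola)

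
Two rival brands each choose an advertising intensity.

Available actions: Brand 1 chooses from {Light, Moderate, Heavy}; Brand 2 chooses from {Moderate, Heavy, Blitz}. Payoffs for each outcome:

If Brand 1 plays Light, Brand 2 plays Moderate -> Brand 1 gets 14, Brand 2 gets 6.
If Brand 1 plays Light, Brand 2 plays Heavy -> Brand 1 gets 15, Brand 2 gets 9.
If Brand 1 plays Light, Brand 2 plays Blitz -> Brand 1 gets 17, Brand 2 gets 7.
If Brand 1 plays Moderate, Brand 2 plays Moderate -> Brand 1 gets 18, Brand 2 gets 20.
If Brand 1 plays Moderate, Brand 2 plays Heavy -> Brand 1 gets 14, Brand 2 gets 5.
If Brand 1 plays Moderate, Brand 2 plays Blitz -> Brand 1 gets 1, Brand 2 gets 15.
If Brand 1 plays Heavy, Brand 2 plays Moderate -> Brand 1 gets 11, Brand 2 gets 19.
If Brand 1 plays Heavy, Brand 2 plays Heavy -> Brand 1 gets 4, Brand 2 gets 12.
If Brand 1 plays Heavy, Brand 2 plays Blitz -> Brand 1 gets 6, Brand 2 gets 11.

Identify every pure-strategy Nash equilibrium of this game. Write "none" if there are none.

Check each profile: it is a Nash equilibrium iff no player can strictly gain by switching unilaterally.
(Light, Moderate): Brand 1 can switch to Moderate (14 → 18). Not NE.
(Light, Heavy): Brand 1 gets 15, best alternative 14; Brand 2 gets 9, best alternative 7. No profitable deviation — NE.
(Light, Blitz): Brand 2 can switch to Heavy (7 → 9). Not NE.
(Moderate, Moderate): Brand 1 gets 18, best alternative 14; Brand 2 gets 20, best alternative 15. No profitable deviation — NE.
(Moderate, Heavy): Brand 1 can switch to Light (14 → 15). Not NE.
(Moderate, Blitz): Brand 1 can switch to Light (1 → 17). Not NE.
(Heavy, Moderate): Brand 1 can switch to Light (11 → 14). Not NE.
(Heavy, Heavy): Brand 1 can switch to Light (4 → 15). Not NE.
(Heavy, Blitz): Brand 1 can switch to Light (6 → 17). Not NE.

(Light, Heavy), (Moderate, Moderate)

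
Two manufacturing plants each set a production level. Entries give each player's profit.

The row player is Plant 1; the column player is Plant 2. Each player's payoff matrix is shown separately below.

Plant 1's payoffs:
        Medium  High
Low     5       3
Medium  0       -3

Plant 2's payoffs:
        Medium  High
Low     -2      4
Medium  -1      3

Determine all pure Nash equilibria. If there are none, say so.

Mark each player's best response to every combination of opponents' strategies; a profile where every player is best-responding is a pure Nash equilibrium.
Plant 1 against Medium: payoffs 5, 0 → best response Low.
Plant 1 against High: payoffs 3, -3 → best response Low.
Plant 2 against Low: payoffs -2, 4 → best response High.
Plant 2 against Medium: payoffs -1, 3 → best response High.
Mutual best responses: (Low, High).

Pure NE: (Low, High)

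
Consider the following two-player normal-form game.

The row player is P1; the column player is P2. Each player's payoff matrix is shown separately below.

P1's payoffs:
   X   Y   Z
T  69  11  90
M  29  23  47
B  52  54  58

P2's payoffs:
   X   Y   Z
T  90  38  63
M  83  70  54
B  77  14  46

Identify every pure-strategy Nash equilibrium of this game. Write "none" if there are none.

Pure NE: (T, X)

(T, X): P1 gets 69, best alternative 52; P2 gets 90, best alternative 63. No profitable deviation — NE.
(T, Y): P1 can switch to M (11 → 23). Not NE.
(T, Z): P2 can switch to X (63 → 90). Not NE.
(M, X): P1 can switch to T (29 → 69). Not NE.
(M, Y): P1 can switch to B (23 → 54). Not NE.
(M, Z): P1 can switch to T (47 → 90). Not NE.
(B, X): P1 can switch to T (52 → 69). Not NE.
(B, Y): P2 can switch to X (14 → 77). Not NE.
(B, Z): P1 can switch to T (58 → 90). Not NE.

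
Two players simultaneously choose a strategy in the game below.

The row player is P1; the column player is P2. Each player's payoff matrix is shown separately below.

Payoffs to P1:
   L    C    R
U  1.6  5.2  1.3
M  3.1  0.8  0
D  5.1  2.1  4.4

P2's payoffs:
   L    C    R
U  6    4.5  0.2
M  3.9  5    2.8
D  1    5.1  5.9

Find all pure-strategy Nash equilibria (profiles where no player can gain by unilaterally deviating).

P1 against L: payoffs 1.6, 3.1, 5.1 → best response D.
P1 against C: payoffs 5.2, 0.8, 2.1 → best response U.
P1 against R: payoffs 1.3, 0, 4.4 → best response D.
P2 against U: payoffs 6, 4.5, 0.2 → best response L.
P2 against M: payoffs 3.9, 5, 2.8 → best response C.
P2 against D: payoffs 1, 5.1, 5.9 → best response R.
Mutual best responses: (D, R).

Pure NE: (D, R)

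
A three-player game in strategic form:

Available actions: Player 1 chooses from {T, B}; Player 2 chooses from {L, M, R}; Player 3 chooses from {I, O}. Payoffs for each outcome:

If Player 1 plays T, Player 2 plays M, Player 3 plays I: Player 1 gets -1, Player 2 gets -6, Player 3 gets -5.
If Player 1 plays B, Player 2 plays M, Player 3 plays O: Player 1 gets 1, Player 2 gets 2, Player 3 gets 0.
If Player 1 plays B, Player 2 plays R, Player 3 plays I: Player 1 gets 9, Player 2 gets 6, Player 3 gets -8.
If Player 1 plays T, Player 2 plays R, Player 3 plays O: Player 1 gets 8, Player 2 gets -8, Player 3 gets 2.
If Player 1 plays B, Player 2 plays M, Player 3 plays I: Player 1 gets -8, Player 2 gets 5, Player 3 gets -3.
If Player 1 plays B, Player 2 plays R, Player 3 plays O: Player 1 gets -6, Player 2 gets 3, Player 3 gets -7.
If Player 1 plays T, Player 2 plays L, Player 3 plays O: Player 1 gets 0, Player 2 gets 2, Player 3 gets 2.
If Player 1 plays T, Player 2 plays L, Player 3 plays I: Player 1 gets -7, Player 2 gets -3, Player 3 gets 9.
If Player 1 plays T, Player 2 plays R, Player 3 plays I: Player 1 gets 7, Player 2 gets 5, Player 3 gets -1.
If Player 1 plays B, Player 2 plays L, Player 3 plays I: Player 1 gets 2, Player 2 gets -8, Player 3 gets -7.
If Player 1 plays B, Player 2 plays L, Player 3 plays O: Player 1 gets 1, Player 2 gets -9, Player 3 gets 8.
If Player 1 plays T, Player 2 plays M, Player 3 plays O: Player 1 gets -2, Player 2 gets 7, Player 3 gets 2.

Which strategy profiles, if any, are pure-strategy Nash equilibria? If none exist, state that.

(T, L, I): Player 1 can switch to B (-7 → 2). Not NE.
(T, L, O): Player 1 can switch to B (0 → 1). Not NE.
(T, M, I): Player 2 can switch to L (-6 → -3). Not NE.
(T, M, O): Player 1 can switch to B (-2 → 1). Not NE.
(T, R, I): Player 1 can switch to B (7 → 9). Not NE.
(T, R, O): Player 2 can switch to L (-8 → 2). Not NE.
(B, L, I): Player 2 can switch to M (-8 → 5). Not NE.
(B, L, O): Player 2 can switch to M (-9 → 2). Not NE.
(The remaining 4 profiles each have a profitable deviation by the same check.)

There is no pure-strategy Nash equilibrium.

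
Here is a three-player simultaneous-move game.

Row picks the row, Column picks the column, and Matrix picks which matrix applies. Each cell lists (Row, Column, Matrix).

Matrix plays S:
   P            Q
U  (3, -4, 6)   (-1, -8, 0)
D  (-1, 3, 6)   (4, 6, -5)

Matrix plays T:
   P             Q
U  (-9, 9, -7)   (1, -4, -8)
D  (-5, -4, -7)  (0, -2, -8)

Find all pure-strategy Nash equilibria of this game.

Pure-strategy Nash equilibria: (U, P, S) and (D, Q, S)

(U, P, S): Row gets 3, best alternative -1; Column gets -4, best alternative -8; Matrix gets 6, best alternative -7. No profitable deviation — NE.
(U, P, T): Row can switch to D (-9 → -5). Not NE.
(U, Q, S): Row can switch to D (-1 → 4). Not NE.
(U, Q, T): Column can switch to P (-4 → 9). Not NE.
(D, P, S): Row can switch to U (-1 → 3). Not NE.
(D, P, T): Column can switch to Q (-4 → -2). Not NE.
(D, Q, S): Row gets 4, best alternative -1; Column gets 6, best alternative 3; Matrix gets -5, best alternative -8. No profitable deviation — NE.
(D, Q, T): Row can switch to U (0 → 1). Not NE.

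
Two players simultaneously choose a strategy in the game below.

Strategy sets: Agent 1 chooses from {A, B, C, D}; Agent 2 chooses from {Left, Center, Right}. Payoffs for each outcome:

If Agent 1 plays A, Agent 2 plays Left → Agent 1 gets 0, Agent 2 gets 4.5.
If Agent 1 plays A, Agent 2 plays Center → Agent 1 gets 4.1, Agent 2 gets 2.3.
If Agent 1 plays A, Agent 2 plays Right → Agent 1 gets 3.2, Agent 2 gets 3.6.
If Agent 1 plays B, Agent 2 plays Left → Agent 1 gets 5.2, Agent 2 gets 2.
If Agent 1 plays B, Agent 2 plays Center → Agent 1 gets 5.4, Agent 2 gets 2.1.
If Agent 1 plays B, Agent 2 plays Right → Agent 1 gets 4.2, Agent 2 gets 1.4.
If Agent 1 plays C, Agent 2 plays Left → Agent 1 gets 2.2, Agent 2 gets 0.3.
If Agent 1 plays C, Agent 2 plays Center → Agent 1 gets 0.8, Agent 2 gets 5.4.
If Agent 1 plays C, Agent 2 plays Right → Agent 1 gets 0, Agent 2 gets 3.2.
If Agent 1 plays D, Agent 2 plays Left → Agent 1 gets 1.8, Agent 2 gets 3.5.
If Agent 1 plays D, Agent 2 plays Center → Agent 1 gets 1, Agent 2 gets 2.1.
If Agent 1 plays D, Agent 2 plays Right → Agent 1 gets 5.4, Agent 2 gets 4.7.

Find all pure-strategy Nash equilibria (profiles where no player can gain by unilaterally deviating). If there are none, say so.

(A, Left): Agent 1 can switch to B (0 → 5.2). Not NE.
(A, Center): Agent 1 can switch to B (4.1 → 5.4). Not NE.
(A, Right): Agent 1 can switch to B (3.2 → 4.2). Not NE.
(B, Left): Agent 2 can switch to Center (2 → 2.1). Not NE.
(B, Center): Agent 1 gets 5.4, best alternative 4.1; Agent 2 gets 2.1, best alternative 2. No profitable deviation — NE.
(B, Right): Agent 1 can switch to D (4.2 → 5.4). Not NE.
(C, Left): Agent 1 can switch to B (2.2 → 5.2). Not NE.
(C, Center): Agent 1 can switch to A (0.8 → 4.1). Not NE.
(C, Right): Agent 1 can switch to A (0 → 3.2). Not NE.
(D, Right): Agent 1 gets 5.4, best alternative 4.2; Agent 2 gets 4.7, best alternative 3.5. No profitable deviation — NE.
(The remaining 2 profiles each have a profitable deviation by the same check.)

Pure-strategy Nash equilibria: (B, Center), (D, Right)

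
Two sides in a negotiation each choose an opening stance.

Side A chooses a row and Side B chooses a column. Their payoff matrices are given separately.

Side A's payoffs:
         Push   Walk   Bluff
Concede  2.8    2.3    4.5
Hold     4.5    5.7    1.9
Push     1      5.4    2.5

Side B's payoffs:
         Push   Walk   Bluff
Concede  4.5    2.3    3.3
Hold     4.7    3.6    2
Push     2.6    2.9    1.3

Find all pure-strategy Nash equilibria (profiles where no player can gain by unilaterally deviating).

(Hold, Push)

Mark each player's best response to every combination of opponents' strategies; a profile where every player is best-responding is a pure Nash equilibrium.
Side A against Push: payoffs 2.8, 4.5, 1 → best response Hold.
Side A against Walk: payoffs 2.3, 5.7, 5.4 → best response Hold.
Side A against Bluff: payoffs 4.5, 1.9, 2.5 → best response Concede.
Side B against Concede: payoffs 4.5, 2.3, 3.3 → best response Push.
Side B against Hold: payoffs 4.7, 3.6, 2 → best response Push.
Side B against Push: payoffs 2.6, 2.9, 1.3 → best response Walk.
Mutual best responses: (Hold, Push).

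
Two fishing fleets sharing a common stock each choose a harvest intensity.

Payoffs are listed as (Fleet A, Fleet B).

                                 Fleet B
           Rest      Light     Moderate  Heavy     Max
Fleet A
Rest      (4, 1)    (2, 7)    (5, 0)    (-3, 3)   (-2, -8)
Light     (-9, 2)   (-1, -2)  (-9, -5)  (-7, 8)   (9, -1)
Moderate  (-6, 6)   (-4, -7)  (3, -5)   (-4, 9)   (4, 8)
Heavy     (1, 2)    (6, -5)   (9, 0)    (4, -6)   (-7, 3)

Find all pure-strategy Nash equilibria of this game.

none

Mark each player's best response to every combination of opponents' strategies; a profile where every player is best-responding is a pure Nash equilibrium.
Fleet A against Rest: payoffs 4, -9, -6, 1 → best response Rest.
Fleet A against Light: payoffs 2, -1, -4, 6 → best response Heavy.
Fleet A against Moderate: payoffs 5, -9, 3, 9 → best response Heavy.
Fleet A against Heavy: payoffs -3, -7, -4, 4 → best response Heavy.
Fleet A against Max: payoffs -2, 9, 4, -7 → best response Light.
Fleet B against Rest: payoffs 1, 7, 0, 3, -8 → best response Light.
Fleet B against Light: payoffs 2, -2, -5, 8, -1 → best response Heavy.
Fleet B against Moderate: payoffs 6, -7, -5, 9, 8 → best response Heavy.
Fleet B against Heavy: payoffs 2, -5, 0, -6, 3 → best response Max.
No profile is a mutual best response for all players.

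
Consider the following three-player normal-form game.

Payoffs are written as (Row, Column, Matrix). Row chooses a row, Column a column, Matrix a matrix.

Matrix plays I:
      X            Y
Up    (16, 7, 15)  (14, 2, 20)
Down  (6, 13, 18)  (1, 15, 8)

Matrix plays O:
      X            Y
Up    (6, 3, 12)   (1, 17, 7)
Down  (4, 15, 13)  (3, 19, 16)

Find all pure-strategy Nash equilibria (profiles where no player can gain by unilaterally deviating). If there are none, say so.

Row against (X, I): payoffs 16, 6 → best response Up.
Row against (X, O): payoffs 6, 4 → best response Up.
Row against (Y, I): payoffs 14, 1 → best response Up.
Row against (Y, O): payoffs 1, 3 → best response Down.
Column against (Up, I): payoffs 7, 2 → best response X.
Column against (Up, O): payoffs 3, 17 → best response Y.
Column against (Down, I): payoffs 13, 15 → best response Y.
Column against (Down, O): payoffs 15, 19 → best response Y.
Matrix against (Up, X): payoffs 15, 12 → best response I.
Matrix against (Up, Y): payoffs 20, 7 → best response I.
Matrix against (Down, X): payoffs 18, 13 → best response I.
Matrix against (Down, Y): payoffs 8, 16 → best response O.
Mutual best responses: (Up, X, I); (Down, Y, O).

Pure-strategy Nash equilibria: (Up, X, I); (Down, Y, O)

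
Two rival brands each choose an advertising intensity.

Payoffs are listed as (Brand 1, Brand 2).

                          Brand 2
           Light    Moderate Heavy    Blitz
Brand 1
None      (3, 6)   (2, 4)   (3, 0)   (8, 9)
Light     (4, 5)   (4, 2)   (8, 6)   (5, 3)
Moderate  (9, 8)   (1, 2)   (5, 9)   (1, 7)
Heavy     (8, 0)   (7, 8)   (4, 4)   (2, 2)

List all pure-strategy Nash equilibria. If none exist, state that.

The pure Nash equilibria are (None, Blitz) and (Light, Heavy) and (Heavy, Moderate).

Brand 1 against Light: payoffs 3, 4, 9, 8 → best response Moderate.
Brand 1 against Moderate: payoffs 2, 4, 1, 7 → best response Heavy.
Brand 1 against Heavy: payoffs 3, 8, 5, 4 → best response Light.
Brand 1 against Blitz: payoffs 8, 5, 1, 2 → best response None.
Brand 2 against None: payoffs 6, 4, 0, 9 → best response Blitz.
Brand 2 against Light: payoffs 5, 2, 6, 3 → best response Heavy.
Brand 2 against Moderate: payoffs 8, 2, 9, 7 → best response Heavy.
Brand 2 against Heavy: payoffs 0, 8, 4, 2 → best response Moderate.
Mutual best responses: (None, Blitz); (Light, Heavy); (Heavy, Moderate).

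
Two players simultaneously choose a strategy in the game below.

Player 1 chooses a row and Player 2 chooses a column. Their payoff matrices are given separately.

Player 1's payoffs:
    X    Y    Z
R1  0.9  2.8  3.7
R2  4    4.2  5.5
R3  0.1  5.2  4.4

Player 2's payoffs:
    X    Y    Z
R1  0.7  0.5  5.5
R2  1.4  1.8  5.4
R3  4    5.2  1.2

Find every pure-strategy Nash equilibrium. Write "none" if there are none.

Player 1 against X: payoffs 0.9, 4, 0.1 → best response R2.
Player 1 against Y: payoffs 2.8, 4.2, 5.2 → best response R3.
Player 1 against Z: payoffs 3.7, 5.5, 4.4 → best response R2.
Player 2 against R1: payoffs 0.7, 0.5, 5.5 → best response Z.
Player 2 against R2: payoffs 1.4, 1.8, 5.4 → best response Z.
Player 2 against R3: payoffs 4, 5.2, 1.2 → best response Y.
Mutual best responses: (R2, Z); (R3, Y).

Pure-strategy Nash equilibria: (R2, Z); (R3, Y)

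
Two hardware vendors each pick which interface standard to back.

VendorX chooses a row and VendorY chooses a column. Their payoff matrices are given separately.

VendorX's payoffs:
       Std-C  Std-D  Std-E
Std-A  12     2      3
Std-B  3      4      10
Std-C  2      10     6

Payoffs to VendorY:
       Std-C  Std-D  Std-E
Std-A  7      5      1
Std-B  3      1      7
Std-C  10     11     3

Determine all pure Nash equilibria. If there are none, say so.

(Std-A, Std-C) and (Std-B, Std-E) and (Std-C, Std-D)

For each player, find the best response to each opponent profile; mutual best responses are the pure NE.
VendorX against Std-C: payoffs 12, 3, 2 → best response Std-A.
VendorX against Std-D: payoffs 2, 4, 10 → best response Std-C.
VendorX against Std-E: payoffs 3, 10, 6 → best response Std-B.
VendorY against Std-A: payoffs 7, 5, 1 → best response Std-C.
VendorY against Std-B: payoffs 3, 1, 7 → best response Std-E.
VendorY against Std-C: payoffs 10, 11, 3 → best response Std-D.
Mutual best responses: (Std-A, Std-C); (Std-B, Std-E); (Std-C, Std-D).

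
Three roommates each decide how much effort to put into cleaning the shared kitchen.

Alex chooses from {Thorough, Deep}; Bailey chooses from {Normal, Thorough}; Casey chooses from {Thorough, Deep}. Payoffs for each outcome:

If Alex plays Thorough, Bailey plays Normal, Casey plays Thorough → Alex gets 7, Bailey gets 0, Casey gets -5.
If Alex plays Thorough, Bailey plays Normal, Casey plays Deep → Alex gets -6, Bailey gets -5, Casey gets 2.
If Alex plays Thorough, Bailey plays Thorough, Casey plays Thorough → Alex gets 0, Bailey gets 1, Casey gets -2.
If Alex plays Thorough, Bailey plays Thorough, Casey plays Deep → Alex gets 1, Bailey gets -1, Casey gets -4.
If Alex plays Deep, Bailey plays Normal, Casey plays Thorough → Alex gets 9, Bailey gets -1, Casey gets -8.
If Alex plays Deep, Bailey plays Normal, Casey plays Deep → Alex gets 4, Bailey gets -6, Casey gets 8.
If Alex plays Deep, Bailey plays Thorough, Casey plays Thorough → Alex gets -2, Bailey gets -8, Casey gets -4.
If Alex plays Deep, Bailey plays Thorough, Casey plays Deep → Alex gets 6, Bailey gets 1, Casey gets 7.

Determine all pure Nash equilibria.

Check each profile: it is a Nash equilibrium iff no player can strictly gain by switching unilaterally.
(Thorough, Normal, Thorough): Alex can switch to Deep (7 → 9). Not NE.
(Thorough, Normal, Deep): Alex can switch to Deep (-6 → 4). Not NE.
(Thorough, Thorough, Thorough): Alex gets 0, best alternative -2; Bailey gets 1, best alternative 0; Casey gets -2, best alternative -4. No profitable deviation — NE.
(Thorough, Thorough, Deep): Alex can switch to Deep (1 → 6). Not NE.
(Deep, Normal, Thorough): Casey can switch to Deep (-8 → 8). Not NE.
(Deep, Normal, Deep): Bailey can switch to Thorough (-6 → 1). Not NE.
(Deep, Thorough, Thorough): Alex can switch to Thorough (-2 → 0). Not NE.
(Deep, Thorough, Deep): Alex gets 6, best alternative 1; Bailey gets 1, best alternative -6; Casey gets 7, best alternative -4. No profitable deviation — NE.

The pure Nash equilibria are (Thorough, Thorough, Thorough), (Deep, Thorough, Deep).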